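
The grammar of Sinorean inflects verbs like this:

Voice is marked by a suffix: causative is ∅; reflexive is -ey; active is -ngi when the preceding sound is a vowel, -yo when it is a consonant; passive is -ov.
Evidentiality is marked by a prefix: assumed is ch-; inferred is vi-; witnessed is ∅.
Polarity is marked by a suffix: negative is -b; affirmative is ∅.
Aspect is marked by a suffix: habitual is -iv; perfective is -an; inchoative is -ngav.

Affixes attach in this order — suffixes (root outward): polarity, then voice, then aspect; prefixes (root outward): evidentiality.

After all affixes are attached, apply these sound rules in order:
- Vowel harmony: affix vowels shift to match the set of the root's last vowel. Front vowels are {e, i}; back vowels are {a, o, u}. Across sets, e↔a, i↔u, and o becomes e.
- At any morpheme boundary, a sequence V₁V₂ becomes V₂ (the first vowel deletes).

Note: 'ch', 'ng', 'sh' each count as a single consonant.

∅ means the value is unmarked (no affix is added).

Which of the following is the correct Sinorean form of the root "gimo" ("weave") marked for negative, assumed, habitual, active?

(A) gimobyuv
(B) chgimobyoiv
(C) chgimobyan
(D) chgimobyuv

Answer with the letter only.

Attach polarity negative -b → gimob.
Attach voice active -yo (after consonant 'b') → gimobyo.
Attach evidentiality assumed ch- → chgimobyo.
Attach aspect habitual -iv → chgimobyoiv.
Apply vowel harmony: chgimobyoiv → chgimobyouv.
Apply vowel deletion: chgimobyouv → chgimobyuv.
So the correct form is chgimobyuv, option (D).
(B) chgimobyoiv is wrong: it fails to apply the sound rule(s).
(A) gimobyuv is wrong: it uses witnessed instead of assumed for evidentiality.
(C) chgimobyan is wrong: it uses perfective instead of habitual for aspect.

D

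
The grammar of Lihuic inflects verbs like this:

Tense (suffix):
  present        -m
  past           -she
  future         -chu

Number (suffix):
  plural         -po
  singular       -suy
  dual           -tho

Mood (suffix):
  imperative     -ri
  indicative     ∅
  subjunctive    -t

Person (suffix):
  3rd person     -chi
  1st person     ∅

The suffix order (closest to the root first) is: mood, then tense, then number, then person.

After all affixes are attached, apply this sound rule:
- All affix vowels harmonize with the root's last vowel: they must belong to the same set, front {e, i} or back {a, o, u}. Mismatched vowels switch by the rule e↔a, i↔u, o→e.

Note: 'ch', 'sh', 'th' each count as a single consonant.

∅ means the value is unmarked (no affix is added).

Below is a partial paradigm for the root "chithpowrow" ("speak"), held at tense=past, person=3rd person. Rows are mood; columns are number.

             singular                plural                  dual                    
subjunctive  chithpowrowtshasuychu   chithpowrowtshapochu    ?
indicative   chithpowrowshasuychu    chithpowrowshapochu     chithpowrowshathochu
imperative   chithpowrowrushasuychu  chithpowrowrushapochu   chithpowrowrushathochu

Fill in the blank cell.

chithpowrowtshathochu

Attach mood subjunctive -t → chithpowrowt.
Attach tense past -she → chithpowrowtshe.
Attach number dual -tho → chithpowrowtshetho.
Attach person 3rd person -chi → chithpowrowtshethochi.
Apply vowel harmony: chithpowrowtshethochi → chithpowrowtshathochu.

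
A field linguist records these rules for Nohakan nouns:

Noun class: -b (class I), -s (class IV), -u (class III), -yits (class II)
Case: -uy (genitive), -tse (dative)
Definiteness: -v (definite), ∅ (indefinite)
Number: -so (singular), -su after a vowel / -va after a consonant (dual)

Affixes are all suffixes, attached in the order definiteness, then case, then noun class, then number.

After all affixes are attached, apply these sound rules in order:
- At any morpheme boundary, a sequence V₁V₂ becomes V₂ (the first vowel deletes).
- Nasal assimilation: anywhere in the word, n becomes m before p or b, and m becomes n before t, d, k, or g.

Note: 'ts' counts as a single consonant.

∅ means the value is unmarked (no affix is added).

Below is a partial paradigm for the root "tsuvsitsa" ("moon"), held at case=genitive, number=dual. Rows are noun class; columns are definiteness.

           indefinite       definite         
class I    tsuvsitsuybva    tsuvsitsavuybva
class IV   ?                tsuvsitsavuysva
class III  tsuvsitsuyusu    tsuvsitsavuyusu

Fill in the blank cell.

definiteness = indefinite: zero marking, form stays tsuvsitsa.
Attach case genitive -uy → tsuvsitsauy.
Attach noun class class IV -s → tsuvsitsauys.
Attach number dual -va (after consonant 's') → tsuvsitsauysva.
Apply vowel deletion: tsuvsitsauysva → tsuvsitsuysva.
Nasal assimilation: no change.

tsuvsitsuysva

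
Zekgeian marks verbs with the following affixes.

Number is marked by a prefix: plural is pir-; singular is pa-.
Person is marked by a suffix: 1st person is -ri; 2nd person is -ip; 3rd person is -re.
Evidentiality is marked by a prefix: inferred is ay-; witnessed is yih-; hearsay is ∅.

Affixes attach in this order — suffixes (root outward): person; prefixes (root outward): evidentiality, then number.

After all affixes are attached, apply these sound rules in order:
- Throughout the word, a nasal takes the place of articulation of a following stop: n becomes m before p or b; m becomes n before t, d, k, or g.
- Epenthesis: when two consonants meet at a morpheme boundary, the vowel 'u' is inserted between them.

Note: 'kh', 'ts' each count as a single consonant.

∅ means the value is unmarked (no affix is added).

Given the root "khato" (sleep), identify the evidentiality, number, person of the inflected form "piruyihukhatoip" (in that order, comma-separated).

Segment: pir-yih-khato-ip.
evidentiality: yih- → witnessed.
number: pir- → plural.
person: -ip → 2nd person.

witnessed, plural, 2nd person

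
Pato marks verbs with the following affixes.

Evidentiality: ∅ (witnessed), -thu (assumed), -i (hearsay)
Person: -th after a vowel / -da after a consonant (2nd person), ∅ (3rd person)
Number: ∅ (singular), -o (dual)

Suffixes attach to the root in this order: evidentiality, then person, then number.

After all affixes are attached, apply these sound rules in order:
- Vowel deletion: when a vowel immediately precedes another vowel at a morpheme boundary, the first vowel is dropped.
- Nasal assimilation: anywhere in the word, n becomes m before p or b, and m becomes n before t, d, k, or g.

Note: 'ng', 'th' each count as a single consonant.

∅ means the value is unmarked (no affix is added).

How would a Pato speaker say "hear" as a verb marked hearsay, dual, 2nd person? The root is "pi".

Attach evidentiality hearsay -i → pii.
Attach person 2nd person -th (after vowel 'i') → piith.
Attach number dual -o → piitho.
Apply vowel deletion: piitho → pitho.
Nasal assimilation: no change.

pitho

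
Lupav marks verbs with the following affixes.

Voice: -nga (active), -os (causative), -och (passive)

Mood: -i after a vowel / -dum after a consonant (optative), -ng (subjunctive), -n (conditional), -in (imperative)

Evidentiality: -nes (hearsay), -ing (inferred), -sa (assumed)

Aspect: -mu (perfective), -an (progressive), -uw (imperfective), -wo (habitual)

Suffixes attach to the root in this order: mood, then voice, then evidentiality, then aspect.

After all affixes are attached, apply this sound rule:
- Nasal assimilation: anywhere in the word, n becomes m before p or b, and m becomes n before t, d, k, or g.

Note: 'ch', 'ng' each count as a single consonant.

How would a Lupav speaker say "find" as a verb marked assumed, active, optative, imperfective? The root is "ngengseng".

ngengsengdumngasauw

Attach mood optative -dum (after consonant 'ng') → ngengsengdum.
Attach voice active -nga → ngengsengdumnga.
Attach evidentiality assumed -sa → ngengsengdumngasa.
Attach aspect imperfective -uw → ngengsengdumngasauw.
Nasal assimilation: no change.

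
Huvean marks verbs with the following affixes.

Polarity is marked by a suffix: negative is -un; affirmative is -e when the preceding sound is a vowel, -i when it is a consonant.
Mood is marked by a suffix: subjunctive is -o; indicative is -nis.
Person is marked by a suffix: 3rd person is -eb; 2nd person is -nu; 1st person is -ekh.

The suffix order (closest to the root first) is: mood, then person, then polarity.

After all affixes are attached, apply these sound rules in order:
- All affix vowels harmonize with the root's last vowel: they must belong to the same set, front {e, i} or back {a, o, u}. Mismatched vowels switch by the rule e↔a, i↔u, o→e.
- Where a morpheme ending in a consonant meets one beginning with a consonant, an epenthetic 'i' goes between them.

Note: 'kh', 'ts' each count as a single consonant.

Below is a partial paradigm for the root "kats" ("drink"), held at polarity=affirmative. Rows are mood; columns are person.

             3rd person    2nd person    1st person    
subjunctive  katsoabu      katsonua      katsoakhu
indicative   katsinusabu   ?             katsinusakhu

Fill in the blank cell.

Attach mood indicative -nis → katsnis.
Attach person 2nd person -nu → katsnisnu.
Attach polarity affirmative -e (after vowel 'u') → katsnisnue.
Apply vowel harmony: katsnisnue → katsnusnua.
Apply epenthesis: katsnusnua → katsinusinua.

katsinusinua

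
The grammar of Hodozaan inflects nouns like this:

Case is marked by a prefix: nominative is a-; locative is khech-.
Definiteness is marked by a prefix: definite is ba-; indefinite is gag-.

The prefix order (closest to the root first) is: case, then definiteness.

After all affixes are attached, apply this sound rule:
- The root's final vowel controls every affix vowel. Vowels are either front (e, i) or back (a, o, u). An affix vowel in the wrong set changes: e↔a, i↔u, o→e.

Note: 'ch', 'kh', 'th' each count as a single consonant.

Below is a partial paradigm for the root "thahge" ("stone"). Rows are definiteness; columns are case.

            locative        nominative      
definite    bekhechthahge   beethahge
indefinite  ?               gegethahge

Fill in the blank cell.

gegkhechthahge

Attach case locative khech- → khechthahge.
Attach definiteness indefinite gag- → gagkhechthahge.
Apply vowel harmony: gagkhechthahge → gegkhechthahge.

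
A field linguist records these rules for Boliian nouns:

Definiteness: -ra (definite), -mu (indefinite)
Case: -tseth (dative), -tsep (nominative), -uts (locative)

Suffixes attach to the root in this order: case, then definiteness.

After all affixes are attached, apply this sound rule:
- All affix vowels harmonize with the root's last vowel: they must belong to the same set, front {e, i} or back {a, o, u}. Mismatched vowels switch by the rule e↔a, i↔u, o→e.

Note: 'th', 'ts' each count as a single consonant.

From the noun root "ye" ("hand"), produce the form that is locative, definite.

yeitsre

Attach case locative -uts → yeuts.
Attach definiteness definite -ra → yeutsra.
Apply vowel harmony: yeutsra → yeitsre.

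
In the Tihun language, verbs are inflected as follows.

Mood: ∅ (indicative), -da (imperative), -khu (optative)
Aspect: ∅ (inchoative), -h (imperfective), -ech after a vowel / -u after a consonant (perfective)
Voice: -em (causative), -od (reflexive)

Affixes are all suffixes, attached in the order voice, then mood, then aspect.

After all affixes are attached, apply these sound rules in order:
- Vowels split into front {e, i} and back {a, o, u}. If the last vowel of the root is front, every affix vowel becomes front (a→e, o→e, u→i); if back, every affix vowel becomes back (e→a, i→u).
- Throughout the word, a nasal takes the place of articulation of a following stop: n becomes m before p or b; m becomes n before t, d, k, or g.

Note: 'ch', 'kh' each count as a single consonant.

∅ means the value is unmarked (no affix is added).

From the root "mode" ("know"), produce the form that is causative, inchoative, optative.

Attach voice causative -em → modeem.
Attach mood optative -khu → modeemkhu.
aspect = inchoative: zero marking, form stays modeemkhu.
Apply vowel harmony: modeemkhu → modeemkhi.
Nasal assimilation: no change.

modeemkhi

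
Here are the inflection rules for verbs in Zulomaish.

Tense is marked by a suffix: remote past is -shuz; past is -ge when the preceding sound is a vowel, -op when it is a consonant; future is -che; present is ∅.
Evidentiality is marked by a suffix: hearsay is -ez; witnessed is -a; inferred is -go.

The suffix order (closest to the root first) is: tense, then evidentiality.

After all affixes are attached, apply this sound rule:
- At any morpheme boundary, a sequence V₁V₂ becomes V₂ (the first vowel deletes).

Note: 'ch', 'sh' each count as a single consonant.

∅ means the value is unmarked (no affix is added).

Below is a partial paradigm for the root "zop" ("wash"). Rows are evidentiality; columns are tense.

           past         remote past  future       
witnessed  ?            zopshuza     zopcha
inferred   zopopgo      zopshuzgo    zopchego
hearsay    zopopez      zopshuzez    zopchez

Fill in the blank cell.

zopopa

Attach tense past -op (after consonant 'p') → zopop.
Attach evidentiality witnessed -a → zopopa.
Vowel deletion: no change.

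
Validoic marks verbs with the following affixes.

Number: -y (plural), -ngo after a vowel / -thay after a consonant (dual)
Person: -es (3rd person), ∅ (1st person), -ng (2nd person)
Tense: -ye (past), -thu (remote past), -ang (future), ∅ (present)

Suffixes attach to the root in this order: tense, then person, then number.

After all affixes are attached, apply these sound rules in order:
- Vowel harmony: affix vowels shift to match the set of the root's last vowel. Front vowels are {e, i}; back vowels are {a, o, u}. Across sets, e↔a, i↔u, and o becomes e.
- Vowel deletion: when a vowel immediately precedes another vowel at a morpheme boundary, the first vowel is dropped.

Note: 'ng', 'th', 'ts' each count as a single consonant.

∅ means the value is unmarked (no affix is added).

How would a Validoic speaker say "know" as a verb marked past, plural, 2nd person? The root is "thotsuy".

Attach tense past -ye → thotsuyye.
Attach person 2nd person -ng → thotsuyyeng.
Attach number plural -y → thotsuyyengy.
Apply vowel harmony: thotsuyyengy → thotsuyyangy.
Vowel deletion: no change.

thotsuyyangy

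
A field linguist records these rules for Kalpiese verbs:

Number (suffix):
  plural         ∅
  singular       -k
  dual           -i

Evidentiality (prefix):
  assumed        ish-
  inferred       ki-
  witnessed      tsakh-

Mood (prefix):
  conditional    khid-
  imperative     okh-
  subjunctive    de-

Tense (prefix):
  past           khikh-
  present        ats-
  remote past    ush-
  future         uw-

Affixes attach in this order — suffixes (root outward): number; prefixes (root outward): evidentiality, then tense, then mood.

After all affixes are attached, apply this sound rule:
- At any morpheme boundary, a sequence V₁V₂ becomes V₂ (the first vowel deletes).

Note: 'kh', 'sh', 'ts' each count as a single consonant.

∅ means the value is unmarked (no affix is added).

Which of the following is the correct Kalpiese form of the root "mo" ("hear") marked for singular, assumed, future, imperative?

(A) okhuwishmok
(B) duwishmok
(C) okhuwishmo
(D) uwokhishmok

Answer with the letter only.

Attach evidentiality assumed ish- → ishmo.
Attach number singular -k → ishmok.
Attach tense future uw- → uwishmok.
Attach mood imperative okh- → okhuwishmok.
Vowel deletion: no change.
So the correct form is okhuwishmok, option (A).
(D) uwokhishmok is wrong: it has the affixes in the wrong order.
(C) okhuwishmo is wrong: it uses plural instead of singular for number.
(B) duwishmok is wrong: it uses subjunctive instead of imperative for mood.

A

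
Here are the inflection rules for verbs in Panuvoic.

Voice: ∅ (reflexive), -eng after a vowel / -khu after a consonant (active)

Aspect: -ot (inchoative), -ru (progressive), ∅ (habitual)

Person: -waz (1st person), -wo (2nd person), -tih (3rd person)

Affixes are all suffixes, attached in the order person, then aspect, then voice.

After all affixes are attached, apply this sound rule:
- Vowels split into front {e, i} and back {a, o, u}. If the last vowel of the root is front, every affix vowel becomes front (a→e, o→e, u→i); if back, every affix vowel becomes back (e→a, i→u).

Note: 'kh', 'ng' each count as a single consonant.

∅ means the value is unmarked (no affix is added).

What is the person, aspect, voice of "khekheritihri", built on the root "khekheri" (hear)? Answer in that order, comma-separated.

Segment: khekheri-tih-ru.
person: -tih → 3rd person.
aspect: -ru → progressive.
voice: ∅ → reflexive.

3rd person, progressive, reflexive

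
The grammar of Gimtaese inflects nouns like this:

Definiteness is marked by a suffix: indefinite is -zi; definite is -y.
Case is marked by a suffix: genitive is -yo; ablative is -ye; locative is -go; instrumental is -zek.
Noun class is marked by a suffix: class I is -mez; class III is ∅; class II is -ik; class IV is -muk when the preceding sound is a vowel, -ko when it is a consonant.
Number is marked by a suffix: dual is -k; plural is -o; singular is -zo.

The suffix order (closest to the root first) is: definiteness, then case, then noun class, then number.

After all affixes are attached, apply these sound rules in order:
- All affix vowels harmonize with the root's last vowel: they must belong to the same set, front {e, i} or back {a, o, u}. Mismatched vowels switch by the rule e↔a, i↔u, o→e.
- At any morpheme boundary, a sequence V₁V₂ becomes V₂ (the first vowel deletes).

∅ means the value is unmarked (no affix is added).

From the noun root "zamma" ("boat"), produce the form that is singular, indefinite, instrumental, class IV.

Attach definiteness indefinite -zi → zammazi.
Attach case instrumental -zek → zammazizek.
Attach noun class class IV -ko (after consonant 'k') → zammazizekko.
Attach number singular -zo → zammazizekkozo.
Apply vowel harmony: zammazizekkozo → zammazuzakkozo.
Vowel deletion: no change.

zammazuzakkozo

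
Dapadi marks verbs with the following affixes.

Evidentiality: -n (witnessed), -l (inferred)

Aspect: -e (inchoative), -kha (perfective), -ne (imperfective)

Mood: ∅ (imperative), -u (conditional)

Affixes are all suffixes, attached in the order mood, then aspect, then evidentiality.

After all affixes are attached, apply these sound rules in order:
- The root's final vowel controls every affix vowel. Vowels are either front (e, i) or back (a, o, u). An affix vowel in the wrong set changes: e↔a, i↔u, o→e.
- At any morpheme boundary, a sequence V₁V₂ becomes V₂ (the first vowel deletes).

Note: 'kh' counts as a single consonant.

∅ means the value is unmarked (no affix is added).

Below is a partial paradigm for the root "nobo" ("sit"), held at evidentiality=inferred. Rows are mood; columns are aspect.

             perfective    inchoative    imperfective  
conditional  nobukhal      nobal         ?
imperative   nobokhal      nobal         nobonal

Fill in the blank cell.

Attach mood conditional -u → nobou.
Attach aspect imperfective -ne → noboune.
Attach evidentiality inferred -l → nobounel.
Apply vowel harmony: nobounel → nobounal.
Apply vowel deletion: nobounal → nobunal.

nobunal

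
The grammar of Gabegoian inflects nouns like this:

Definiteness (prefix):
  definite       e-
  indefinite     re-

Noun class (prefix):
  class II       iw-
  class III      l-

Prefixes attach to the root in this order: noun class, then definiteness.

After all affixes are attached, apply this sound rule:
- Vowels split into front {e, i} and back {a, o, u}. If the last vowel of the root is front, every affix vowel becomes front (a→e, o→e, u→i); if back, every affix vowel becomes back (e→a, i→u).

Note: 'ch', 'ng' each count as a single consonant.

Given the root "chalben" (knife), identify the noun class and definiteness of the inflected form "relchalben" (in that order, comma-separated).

Segment: re-l-chalben.
noun class: l- → class III.
definiteness: re- → indefinite.

class III, indefinite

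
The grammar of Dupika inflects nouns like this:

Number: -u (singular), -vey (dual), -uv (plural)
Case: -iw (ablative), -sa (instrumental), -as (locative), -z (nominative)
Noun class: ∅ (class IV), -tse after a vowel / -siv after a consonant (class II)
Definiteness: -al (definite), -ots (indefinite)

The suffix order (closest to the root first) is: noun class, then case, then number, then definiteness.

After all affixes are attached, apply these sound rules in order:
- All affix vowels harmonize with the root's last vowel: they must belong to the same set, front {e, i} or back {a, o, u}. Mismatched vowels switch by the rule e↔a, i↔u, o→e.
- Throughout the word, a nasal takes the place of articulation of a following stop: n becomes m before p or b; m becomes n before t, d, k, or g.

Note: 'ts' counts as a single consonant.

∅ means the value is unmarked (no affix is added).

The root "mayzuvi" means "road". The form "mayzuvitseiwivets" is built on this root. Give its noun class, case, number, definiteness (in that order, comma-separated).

class II, ablative, plural, indefinite

Segment: mayzuvi-tse-iw-uv-ots.
noun class: -tse/siv → class II.
case: -iw → ablative.
number: -uv → plural.
definiteness: -ots → indefinite.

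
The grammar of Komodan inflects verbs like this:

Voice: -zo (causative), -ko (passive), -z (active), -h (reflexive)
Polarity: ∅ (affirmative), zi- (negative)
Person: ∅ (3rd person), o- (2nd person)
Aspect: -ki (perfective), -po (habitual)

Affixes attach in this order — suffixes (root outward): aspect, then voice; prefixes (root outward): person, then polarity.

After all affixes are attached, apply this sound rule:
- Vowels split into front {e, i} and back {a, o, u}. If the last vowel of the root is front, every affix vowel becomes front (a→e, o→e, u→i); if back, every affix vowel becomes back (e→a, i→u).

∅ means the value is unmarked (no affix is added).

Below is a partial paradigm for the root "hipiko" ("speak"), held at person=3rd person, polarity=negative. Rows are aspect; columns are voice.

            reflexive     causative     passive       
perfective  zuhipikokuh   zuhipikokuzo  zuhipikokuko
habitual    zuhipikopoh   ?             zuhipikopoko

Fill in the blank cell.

person = 3rd person: zero marking, form stays hipiko.
Attach polarity negative zi- → zihipiko.
Attach aspect habitual -po → zihipikopo.
Attach voice causative -zo → zihipikopozo.
Apply vowel harmony: zihipikopozo → zuhipikopozo.

zuhipikopozo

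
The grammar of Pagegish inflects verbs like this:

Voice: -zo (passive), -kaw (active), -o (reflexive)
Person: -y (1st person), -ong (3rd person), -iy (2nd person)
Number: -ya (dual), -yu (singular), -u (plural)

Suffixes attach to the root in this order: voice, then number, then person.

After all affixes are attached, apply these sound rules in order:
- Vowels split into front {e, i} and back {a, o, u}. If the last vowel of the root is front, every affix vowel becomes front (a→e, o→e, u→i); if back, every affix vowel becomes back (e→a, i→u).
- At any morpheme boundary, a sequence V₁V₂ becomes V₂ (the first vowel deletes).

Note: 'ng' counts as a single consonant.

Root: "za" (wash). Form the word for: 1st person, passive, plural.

zazuy

Attach voice passive -zo → zazo.
Attach number plural -u → zazou.
Attach person 1st person -y → zazouy.
Vowel harmony: no change.
Apply vowel deletion: zazouy → zazuy.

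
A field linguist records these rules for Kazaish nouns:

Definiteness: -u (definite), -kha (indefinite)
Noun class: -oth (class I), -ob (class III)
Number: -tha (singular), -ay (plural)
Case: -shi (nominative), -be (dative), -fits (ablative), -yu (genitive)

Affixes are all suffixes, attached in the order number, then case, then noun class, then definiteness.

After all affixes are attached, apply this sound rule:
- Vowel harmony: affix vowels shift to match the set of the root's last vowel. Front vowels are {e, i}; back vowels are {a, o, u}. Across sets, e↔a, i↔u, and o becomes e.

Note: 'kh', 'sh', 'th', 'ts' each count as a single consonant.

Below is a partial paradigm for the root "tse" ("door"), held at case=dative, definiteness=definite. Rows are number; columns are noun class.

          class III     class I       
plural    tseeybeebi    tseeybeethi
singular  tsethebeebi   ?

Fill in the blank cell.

tsethebeethi

Attach number singular -tha → tsetha.
Attach case dative -be → tsethabe.
Attach noun class class I -oth → tsethabeoth.
Attach definiteness definite -u → tsethabeothu.
Apply vowel harmony: tsethabeothu → tsethebeethi.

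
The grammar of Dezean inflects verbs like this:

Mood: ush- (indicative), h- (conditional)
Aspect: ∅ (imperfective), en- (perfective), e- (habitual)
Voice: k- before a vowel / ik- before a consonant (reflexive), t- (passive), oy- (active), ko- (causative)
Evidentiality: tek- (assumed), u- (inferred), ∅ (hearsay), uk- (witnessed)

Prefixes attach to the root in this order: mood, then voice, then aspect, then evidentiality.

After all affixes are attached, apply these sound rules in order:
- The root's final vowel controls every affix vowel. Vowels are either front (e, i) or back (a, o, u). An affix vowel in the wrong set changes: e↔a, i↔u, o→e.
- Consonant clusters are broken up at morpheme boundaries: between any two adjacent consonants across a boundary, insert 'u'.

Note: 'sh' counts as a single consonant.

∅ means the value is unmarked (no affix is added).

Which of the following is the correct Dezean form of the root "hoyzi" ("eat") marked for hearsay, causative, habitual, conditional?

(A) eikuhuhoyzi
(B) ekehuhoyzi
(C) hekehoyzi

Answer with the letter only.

B

Attach mood conditional h- → hhoyzi.
Attach voice causative ko- → kohhoyzi.
Attach aspect habitual e- → ekohhoyzi.
evidentiality = hearsay: zero marking, form stays ekohhoyzi.
Apply vowel harmony: ekohhoyzi → ekehhoyzi.
Apply epenthesis: ekehhoyzi → ekehuhoyzi.
So the correct form is ekehuhoyzi, option (B).
(C) hekehoyzi is wrong: it has the affixes in the wrong order.
(A) eikuhuhoyzi is wrong: it uses reflexive instead of causative for voice.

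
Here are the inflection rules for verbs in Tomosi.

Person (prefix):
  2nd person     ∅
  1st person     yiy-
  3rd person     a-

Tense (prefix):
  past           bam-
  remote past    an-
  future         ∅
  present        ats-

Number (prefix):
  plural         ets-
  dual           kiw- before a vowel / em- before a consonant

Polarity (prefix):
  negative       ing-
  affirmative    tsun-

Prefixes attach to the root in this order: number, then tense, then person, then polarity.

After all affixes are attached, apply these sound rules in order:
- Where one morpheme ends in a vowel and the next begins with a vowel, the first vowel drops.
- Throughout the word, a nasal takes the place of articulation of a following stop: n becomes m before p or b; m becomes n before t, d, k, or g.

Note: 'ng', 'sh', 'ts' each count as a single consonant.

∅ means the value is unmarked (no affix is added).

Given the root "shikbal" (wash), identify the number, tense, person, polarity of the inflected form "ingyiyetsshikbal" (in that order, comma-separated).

plural, future, 1st person, negative

Segment: ing-yiy-ets-shikbal.
number: ets- → plural.
tense: ∅ → future.
person: yiy- → 1st person.
polarity: ing- → negative.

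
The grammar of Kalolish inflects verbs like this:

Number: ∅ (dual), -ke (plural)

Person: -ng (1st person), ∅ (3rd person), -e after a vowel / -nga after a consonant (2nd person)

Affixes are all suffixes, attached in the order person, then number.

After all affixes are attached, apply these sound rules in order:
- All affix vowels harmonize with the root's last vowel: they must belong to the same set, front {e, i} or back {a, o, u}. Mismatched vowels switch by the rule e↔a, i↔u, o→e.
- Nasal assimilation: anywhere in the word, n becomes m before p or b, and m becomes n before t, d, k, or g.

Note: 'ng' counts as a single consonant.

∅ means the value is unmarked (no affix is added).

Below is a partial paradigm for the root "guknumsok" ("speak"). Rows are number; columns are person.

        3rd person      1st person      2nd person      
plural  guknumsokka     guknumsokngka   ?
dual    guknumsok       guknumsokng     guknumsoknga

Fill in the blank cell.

Attach person 2nd person -nga (after consonant 'k') → guknumsoknga.
Attach number plural -ke → guknumsokngake.
Apply vowel harmony: guknumsokngake → guknumsokngaka.
Nasal assimilation: no change.

guknumsokngaka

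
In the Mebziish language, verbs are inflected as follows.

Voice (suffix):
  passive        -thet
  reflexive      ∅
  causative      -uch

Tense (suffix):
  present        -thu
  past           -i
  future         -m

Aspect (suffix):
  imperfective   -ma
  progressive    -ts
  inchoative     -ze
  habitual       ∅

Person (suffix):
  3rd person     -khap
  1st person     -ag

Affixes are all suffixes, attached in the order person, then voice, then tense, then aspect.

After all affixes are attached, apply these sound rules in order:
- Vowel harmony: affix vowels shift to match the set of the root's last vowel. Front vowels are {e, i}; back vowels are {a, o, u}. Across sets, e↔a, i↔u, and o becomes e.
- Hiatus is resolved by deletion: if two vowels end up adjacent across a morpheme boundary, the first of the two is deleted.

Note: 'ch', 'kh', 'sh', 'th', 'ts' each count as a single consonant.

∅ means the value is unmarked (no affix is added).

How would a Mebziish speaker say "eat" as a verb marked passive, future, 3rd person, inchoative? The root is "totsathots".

Attach person 3rd person -khap → totsathotskhap.
Attach voice passive -thet → totsathotskhapthet.
Attach tense future -m → totsathotskhapthetm.
Attach aspect inchoative -ze → totsathotskhapthetmze.
Apply vowel harmony: totsathotskhapthetmze → totsathotskhapthatmza.
Vowel deletion: no change.

totsathotskhapthatmza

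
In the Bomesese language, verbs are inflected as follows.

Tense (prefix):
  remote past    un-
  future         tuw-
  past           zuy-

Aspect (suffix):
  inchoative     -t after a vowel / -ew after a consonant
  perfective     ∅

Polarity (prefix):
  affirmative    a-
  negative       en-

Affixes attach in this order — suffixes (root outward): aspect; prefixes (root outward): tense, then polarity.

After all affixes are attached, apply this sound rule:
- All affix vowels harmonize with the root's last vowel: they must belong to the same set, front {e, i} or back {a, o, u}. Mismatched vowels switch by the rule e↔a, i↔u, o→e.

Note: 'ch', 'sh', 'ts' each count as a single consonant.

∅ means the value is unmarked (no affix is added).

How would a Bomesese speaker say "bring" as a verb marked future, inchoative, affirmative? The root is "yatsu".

atuwyatsut

Attach aspect inchoative -t (after vowel 'u') → yatsut.
Attach tense future tuw- → tuwyatsut.
Attach polarity affirmative a- → atuwyatsut.
Vowel harmony: no change.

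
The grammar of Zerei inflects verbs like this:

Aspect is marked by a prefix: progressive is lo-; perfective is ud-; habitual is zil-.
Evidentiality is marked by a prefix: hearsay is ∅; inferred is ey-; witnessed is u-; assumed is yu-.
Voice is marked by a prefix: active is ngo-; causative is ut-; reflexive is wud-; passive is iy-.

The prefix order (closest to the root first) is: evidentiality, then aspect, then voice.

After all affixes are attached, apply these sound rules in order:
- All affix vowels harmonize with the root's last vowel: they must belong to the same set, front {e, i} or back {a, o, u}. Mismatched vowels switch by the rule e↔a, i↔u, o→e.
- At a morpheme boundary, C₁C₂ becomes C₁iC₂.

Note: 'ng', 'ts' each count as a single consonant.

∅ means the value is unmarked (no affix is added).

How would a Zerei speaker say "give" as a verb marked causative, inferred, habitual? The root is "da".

Attach evidentiality inferred ey- → eyda.
Attach aspect habitual zil- → zileyda.
Attach voice causative ut- → utzileyda.
Apply vowel harmony: utzileyda → utzulayda.
Apply epenthesis: utzulayda → utizulayida.

utizulayida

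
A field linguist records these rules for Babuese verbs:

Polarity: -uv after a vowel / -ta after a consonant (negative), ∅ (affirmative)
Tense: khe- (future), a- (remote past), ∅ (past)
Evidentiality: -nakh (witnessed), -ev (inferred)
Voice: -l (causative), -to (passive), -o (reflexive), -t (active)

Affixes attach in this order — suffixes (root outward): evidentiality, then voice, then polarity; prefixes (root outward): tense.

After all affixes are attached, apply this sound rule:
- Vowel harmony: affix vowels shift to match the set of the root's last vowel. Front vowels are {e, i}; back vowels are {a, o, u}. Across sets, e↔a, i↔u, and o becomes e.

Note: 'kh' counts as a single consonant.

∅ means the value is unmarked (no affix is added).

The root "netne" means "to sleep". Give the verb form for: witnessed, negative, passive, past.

Attach evidentiality witnessed -nakh → netnenakh.
Attach voice passive -to → netnenakhto.
tense = past: zero marking, form stays netnenakhto.
Attach polarity negative -uv (after vowel 'o') → netnenakhtouv.
Apply vowel harmony: netnenakhtouv → netnenekhteiv.

netnenekhteiv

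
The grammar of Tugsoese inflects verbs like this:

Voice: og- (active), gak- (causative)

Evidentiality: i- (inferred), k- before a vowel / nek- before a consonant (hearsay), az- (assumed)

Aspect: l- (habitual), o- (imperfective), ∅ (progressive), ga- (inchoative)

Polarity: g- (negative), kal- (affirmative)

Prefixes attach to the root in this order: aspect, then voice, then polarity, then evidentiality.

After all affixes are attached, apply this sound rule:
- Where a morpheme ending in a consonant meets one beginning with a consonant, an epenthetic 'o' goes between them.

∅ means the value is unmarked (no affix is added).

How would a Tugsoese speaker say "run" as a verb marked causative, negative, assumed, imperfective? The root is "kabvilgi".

azogogakokabvilgi

Attach aspect imperfective o- → okabvilgi.
Attach voice causative gak- → gakokabvilgi.
Attach polarity negative g- → ggakokabvilgi.
Attach evidentiality assumed az- → azggakokabvilgi.
Apply epenthesis: azggakokabvilgi → azogogakokabvilgi.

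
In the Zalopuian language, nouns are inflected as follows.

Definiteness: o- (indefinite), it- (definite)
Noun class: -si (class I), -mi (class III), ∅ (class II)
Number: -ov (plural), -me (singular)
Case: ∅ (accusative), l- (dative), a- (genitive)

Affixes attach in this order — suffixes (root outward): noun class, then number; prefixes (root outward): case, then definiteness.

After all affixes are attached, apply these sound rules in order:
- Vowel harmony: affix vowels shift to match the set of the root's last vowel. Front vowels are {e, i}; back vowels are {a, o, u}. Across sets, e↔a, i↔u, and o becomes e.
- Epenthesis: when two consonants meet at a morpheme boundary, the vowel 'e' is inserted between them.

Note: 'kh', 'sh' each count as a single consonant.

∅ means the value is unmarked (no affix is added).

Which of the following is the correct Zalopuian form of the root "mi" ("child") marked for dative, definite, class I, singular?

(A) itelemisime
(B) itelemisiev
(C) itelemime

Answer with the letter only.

Attach noun class class I -si → misi.
Attach number singular -me → misime.
Attach case dative l- → lmisime.
Attach definiteness definite it- → itlmisime.
Vowel harmony: no change.
Apply epenthesis: itlmisime → itelemisime.
So the correct form is itelemisime, option (A).
(B) itelemisiev is wrong: it uses plural instead of singular for number.
(C) itelemime is wrong: it uses class II instead of class I for noun class.

A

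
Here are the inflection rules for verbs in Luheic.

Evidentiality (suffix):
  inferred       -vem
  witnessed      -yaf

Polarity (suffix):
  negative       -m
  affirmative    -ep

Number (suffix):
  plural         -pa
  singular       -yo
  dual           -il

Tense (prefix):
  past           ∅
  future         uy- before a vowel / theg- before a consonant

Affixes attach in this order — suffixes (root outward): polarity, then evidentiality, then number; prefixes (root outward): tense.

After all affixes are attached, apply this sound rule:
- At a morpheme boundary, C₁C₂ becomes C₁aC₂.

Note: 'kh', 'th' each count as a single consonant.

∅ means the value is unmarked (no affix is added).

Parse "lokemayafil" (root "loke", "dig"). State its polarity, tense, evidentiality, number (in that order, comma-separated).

Segment: loke-m-yaf-il.
polarity: -m → negative.
tense: ∅ → past.
evidentiality: -yaf → witnessed.
number: -il → dual.

negative, past, witnessed, dual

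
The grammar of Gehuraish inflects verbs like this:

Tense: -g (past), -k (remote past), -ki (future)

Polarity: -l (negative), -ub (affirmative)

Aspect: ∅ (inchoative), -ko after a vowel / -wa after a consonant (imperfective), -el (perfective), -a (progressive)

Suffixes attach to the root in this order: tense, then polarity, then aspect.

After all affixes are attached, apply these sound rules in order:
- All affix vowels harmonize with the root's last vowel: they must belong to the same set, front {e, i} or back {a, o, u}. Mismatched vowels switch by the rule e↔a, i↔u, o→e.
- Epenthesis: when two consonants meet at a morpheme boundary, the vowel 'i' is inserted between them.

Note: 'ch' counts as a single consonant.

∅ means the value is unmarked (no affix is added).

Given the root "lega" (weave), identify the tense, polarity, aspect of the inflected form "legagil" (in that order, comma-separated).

Segment: lega-g-l.
tense: -g → past.
polarity: -l → negative.
aspect: ∅ → inchoative.

past, negative, inchoative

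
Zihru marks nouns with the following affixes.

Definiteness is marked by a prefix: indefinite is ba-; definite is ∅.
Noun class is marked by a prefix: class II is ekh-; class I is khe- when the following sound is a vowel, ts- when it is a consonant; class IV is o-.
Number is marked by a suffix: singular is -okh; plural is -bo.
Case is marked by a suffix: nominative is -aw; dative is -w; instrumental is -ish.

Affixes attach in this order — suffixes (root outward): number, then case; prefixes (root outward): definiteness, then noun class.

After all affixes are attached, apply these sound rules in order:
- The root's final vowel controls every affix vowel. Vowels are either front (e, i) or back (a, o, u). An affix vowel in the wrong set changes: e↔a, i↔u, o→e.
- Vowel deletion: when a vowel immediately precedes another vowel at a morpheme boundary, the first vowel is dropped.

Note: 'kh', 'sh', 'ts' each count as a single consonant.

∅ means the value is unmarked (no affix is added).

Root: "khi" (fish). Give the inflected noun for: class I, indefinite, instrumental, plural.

Attach number plural -bo → khibo.
Attach case instrumental -ish → khiboish.
Attach definiteness indefinite ba- → bakhiboish.
Attach noun class class I ts- (before consonant 'b') → tsbakhiboish.
Apply vowel harmony: tsbakhiboish → tsbekhibeish.
Apply vowel deletion: tsbekhibeish → tsbekhibish.

tsbekhibish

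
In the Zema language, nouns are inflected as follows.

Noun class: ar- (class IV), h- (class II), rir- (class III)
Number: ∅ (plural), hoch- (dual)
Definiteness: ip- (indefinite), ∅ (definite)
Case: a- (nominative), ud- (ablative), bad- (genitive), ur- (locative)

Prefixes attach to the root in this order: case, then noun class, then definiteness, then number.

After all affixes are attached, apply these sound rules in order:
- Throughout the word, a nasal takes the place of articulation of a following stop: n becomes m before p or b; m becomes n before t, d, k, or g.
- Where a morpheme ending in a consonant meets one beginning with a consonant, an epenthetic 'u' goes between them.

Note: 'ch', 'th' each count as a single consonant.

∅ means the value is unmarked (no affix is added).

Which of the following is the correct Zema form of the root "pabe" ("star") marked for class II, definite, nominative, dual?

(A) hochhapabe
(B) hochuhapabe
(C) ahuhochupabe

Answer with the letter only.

B

Attach case nominative a- → apabe.
Attach noun class class II h- → hapabe.
definiteness = definite: zero marking, form stays hapabe.
Attach number dual hoch- → hochhapabe.
Nasal assimilation: no change.
Apply epenthesis: hochhapabe → hochuhapabe.
So the correct form is hochuhapabe, option (B).
(C) ahuhochupabe is wrong: it has the affixes in the wrong order.
(A) hochhapabe is wrong: it fails to apply the sound rule(s).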